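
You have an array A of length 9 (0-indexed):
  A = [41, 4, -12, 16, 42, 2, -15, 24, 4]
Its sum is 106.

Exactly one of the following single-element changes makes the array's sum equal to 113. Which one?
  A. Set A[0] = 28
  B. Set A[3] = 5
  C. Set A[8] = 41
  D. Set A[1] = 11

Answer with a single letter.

Option A: A[0] 41->28, delta=-13, new_sum=106+(-13)=93
Option B: A[3] 16->5, delta=-11, new_sum=106+(-11)=95
Option C: A[8] 4->41, delta=37, new_sum=106+(37)=143
Option D: A[1] 4->11, delta=7, new_sum=106+(7)=113 <-- matches target

Answer: D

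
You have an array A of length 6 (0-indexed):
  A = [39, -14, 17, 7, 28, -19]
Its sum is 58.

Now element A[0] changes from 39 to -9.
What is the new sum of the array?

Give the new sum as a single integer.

Old value at index 0: 39
New value at index 0: -9
Delta = -9 - 39 = -48
New sum = old_sum + delta = 58 + (-48) = 10

Answer: 10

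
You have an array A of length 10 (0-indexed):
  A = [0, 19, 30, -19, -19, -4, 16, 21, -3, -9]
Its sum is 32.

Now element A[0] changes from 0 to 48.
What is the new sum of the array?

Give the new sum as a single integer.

Answer: 80

Derivation:
Old value at index 0: 0
New value at index 0: 48
Delta = 48 - 0 = 48
New sum = old_sum + delta = 32 + (48) = 80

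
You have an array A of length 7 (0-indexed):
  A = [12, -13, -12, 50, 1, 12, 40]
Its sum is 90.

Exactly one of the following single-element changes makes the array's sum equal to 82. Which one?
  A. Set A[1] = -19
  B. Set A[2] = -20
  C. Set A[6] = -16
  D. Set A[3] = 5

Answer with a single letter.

Option A: A[1] -13->-19, delta=-6, new_sum=90+(-6)=84
Option B: A[2] -12->-20, delta=-8, new_sum=90+(-8)=82 <-- matches target
Option C: A[6] 40->-16, delta=-56, new_sum=90+(-56)=34
Option D: A[3] 50->5, delta=-45, new_sum=90+(-45)=45

Answer: B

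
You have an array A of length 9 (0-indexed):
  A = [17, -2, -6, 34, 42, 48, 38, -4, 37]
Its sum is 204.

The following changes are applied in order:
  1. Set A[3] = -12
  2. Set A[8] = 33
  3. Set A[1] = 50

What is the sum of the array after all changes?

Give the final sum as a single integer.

Answer: 206

Derivation:
Initial sum: 204
Change 1: A[3] 34 -> -12, delta = -46, sum = 158
Change 2: A[8] 37 -> 33, delta = -4, sum = 154
Change 3: A[1] -2 -> 50, delta = 52, sum = 206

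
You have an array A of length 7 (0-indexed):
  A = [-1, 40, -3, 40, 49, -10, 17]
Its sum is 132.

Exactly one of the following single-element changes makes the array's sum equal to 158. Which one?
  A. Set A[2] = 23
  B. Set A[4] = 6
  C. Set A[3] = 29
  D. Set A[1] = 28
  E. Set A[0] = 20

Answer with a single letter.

Answer: A

Derivation:
Option A: A[2] -3->23, delta=26, new_sum=132+(26)=158 <-- matches target
Option B: A[4] 49->6, delta=-43, new_sum=132+(-43)=89
Option C: A[3] 40->29, delta=-11, new_sum=132+(-11)=121
Option D: A[1] 40->28, delta=-12, new_sum=132+(-12)=120
Option E: A[0] -1->20, delta=21, new_sum=132+(21)=153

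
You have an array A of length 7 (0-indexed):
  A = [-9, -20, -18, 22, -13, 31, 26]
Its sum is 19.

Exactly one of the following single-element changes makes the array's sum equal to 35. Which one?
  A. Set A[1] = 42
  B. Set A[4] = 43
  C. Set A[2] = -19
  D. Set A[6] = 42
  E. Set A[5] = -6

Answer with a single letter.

Answer: D

Derivation:
Option A: A[1] -20->42, delta=62, new_sum=19+(62)=81
Option B: A[4] -13->43, delta=56, new_sum=19+(56)=75
Option C: A[2] -18->-19, delta=-1, new_sum=19+(-1)=18
Option D: A[6] 26->42, delta=16, new_sum=19+(16)=35 <-- matches target
Option E: A[5] 31->-6, delta=-37, new_sum=19+(-37)=-18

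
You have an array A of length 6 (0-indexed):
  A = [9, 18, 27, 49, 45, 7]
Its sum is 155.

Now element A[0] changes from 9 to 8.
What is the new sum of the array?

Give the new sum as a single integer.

Answer: 154

Derivation:
Old value at index 0: 9
New value at index 0: 8
Delta = 8 - 9 = -1
New sum = old_sum + delta = 155 + (-1) = 154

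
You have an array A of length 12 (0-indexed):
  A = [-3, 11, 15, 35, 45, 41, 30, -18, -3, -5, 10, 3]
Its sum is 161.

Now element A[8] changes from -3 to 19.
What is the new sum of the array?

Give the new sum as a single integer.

Answer: 183

Derivation:
Old value at index 8: -3
New value at index 8: 19
Delta = 19 - -3 = 22
New sum = old_sum + delta = 161 + (22) = 183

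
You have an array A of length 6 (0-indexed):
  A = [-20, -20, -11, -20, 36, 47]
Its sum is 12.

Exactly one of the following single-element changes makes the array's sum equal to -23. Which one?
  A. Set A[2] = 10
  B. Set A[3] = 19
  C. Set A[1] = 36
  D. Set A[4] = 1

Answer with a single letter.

Option A: A[2] -11->10, delta=21, new_sum=12+(21)=33
Option B: A[3] -20->19, delta=39, new_sum=12+(39)=51
Option C: A[1] -20->36, delta=56, new_sum=12+(56)=68
Option D: A[4] 36->1, delta=-35, new_sum=12+(-35)=-23 <-- matches target

Answer: D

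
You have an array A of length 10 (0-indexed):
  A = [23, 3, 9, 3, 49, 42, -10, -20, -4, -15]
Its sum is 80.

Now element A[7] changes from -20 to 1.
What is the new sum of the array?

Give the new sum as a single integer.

Old value at index 7: -20
New value at index 7: 1
Delta = 1 - -20 = 21
New sum = old_sum + delta = 80 + (21) = 101

Answer: 101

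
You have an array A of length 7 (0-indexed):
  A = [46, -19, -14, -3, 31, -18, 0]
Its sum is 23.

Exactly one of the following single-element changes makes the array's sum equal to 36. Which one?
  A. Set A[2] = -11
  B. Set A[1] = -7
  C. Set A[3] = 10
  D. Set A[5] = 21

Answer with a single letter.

Option A: A[2] -14->-11, delta=3, new_sum=23+(3)=26
Option B: A[1] -19->-7, delta=12, new_sum=23+(12)=35
Option C: A[3] -3->10, delta=13, new_sum=23+(13)=36 <-- matches target
Option D: A[5] -18->21, delta=39, new_sum=23+(39)=62

Answer: C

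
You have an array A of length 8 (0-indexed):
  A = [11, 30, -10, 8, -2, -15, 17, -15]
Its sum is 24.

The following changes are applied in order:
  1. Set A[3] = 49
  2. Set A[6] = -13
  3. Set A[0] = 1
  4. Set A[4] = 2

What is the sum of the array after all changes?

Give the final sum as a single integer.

Initial sum: 24
Change 1: A[3] 8 -> 49, delta = 41, sum = 65
Change 2: A[6] 17 -> -13, delta = -30, sum = 35
Change 3: A[0] 11 -> 1, delta = -10, sum = 25
Change 4: A[4] -2 -> 2, delta = 4, sum = 29

Answer: 29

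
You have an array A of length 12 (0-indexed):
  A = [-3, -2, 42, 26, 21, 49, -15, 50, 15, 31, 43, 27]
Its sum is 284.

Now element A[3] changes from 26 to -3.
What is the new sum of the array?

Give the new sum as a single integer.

Old value at index 3: 26
New value at index 3: -3
Delta = -3 - 26 = -29
New sum = old_sum + delta = 284 + (-29) = 255

Answer: 255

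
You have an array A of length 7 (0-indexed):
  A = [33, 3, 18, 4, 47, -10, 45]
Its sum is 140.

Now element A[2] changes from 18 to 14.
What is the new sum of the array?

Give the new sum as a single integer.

Old value at index 2: 18
New value at index 2: 14
Delta = 14 - 18 = -4
New sum = old_sum + delta = 140 + (-4) = 136

Answer: 136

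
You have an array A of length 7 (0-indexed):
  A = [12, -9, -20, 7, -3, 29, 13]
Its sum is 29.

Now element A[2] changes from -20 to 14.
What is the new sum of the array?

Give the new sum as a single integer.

Old value at index 2: -20
New value at index 2: 14
Delta = 14 - -20 = 34
New sum = old_sum + delta = 29 + (34) = 63

Answer: 63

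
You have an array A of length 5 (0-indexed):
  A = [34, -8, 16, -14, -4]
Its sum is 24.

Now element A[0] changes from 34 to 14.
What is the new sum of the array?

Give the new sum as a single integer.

Old value at index 0: 34
New value at index 0: 14
Delta = 14 - 34 = -20
New sum = old_sum + delta = 24 + (-20) = 4

Answer: 4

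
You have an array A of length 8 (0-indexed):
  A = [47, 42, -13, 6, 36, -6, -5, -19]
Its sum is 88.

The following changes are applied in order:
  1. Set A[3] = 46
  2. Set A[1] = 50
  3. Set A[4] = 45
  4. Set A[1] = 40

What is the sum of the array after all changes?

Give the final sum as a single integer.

Initial sum: 88
Change 1: A[3] 6 -> 46, delta = 40, sum = 128
Change 2: A[1] 42 -> 50, delta = 8, sum = 136
Change 3: A[4] 36 -> 45, delta = 9, sum = 145
Change 4: A[1] 50 -> 40, delta = -10, sum = 135

Answer: 135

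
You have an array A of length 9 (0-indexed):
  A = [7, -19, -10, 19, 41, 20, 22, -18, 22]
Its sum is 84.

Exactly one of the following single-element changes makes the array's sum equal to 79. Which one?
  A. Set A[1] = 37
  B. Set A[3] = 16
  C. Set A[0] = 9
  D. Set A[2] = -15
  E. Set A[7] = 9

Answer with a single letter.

Option A: A[1] -19->37, delta=56, new_sum=84+(56)=140
Option B: A[3] 19->16, delta=-3, new_sum=84+(-3)=81
Option C: A[0] 7->9, delta=2, new_sum=84+(2)=86
Option D: A[2] -10->-15, delta=-5, new_sum=84+(-5)=79 <-- matches target
Option E: A[7] -18->9, delta=27, new_sum=84+(27)=111

Answer: D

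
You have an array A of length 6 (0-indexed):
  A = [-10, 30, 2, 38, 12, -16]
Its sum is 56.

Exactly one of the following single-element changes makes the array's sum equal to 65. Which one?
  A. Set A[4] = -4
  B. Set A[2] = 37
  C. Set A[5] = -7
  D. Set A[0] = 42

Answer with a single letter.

Answer: C

Derivation:
Option A: A[4] 12->-4, delta=-16, new_sum=56+(-16)=40
Option B: A[2] 2->37, delta=35, new_sum=56+(35)=91
Option C: A[5] -16->-7, delta=9, new_sum=56+(9)=65 <-- matches target
Option D: A[0] -10->42, delta=52, new_sum=56+(52)=108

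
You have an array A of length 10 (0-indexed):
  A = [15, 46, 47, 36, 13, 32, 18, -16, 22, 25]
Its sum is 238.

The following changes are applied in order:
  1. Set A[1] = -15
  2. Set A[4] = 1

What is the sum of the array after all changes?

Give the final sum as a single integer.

Answer: 165

Derivation:
Initial sum: 238
Change 1: A[1] 46 -> -15, delta = -61, sum = 177
Change 2: A[4] 13 -> 1, delta = -12, sum = 165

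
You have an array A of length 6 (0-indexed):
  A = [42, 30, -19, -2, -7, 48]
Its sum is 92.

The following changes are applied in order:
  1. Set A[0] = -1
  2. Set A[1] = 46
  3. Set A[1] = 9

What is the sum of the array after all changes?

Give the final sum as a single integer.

Initial sum: 92
Change 1: A[0] 42 -> -1, delta = -43, sum = 49
Change 2: A[1] 30 -> 46, delta = 16, sum = 65
Change 3: A[1] 46 -> 9, delta = -37, sum = 28

Answer: 28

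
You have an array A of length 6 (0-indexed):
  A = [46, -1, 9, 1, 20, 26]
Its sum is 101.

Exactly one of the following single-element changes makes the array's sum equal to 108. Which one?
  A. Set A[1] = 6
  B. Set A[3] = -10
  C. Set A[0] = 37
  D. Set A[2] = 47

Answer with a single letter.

Answer: A

Derivation:
Option A: A[1] -1->6, delta=7, new_sum=101+(7)=108 <-- matches target
Option B: A[3] 1->-10, delta=-11, new_sum=101+(-11)=90
Option C: A[0] 46->37, delta=-9, new_sum=101+(-9)=92
Option D: A[2] 9->47, delta=38, new_sum=101+(38)=139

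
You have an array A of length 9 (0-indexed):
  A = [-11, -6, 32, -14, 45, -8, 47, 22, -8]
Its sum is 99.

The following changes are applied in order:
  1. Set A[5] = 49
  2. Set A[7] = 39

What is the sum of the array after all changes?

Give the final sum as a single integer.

Initial sum: 99
Change 1: A[5] -8 -> 49, delta = 57, sum = 156
Change 2: A[7] 22 -> 39, delta = 17, sum = 173

Answer: 173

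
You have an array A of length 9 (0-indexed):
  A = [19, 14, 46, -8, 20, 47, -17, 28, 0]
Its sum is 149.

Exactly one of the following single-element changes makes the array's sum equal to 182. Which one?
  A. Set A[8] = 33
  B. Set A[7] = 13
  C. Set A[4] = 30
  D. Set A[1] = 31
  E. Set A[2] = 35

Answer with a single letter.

Answer: A

Derivation:
Option A: A[8] 0->33, delta=33, new_sum=149+(33)=182 <-- matches target
Option B: A[7] 28->13, delta=-15, new_sum=149+(-15)=134
Option C: A[4] 20->30, delta=10, new_sum=149+(10)=159
Option D: A[1] 14->31, delta=17, new_sum=149+(17)=166
Option E: A[2] 46->35, delta=-11, new_sum=149+(-11)=138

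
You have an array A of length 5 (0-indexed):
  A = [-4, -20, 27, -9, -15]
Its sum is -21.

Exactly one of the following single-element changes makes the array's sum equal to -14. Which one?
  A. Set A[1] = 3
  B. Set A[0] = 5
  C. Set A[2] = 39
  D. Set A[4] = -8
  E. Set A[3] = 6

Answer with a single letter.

Answer: D

Derivation:
Option A: A[1] -20->3, delta=23, new_sum=-21+(23)=2
Option B: A[0] -4->5, delta=9, new_sum=-21+(9)=-12
Option C: A[2] 27->39, delta=12, new_sum=-21+(12)=-9
Option D: A[4] -15->-8, delta=7, new_sum=-21+(7)=-14 <-- matches target
Option E: A[3] -9->6, delta=15, new_sum=-21+(15)=-6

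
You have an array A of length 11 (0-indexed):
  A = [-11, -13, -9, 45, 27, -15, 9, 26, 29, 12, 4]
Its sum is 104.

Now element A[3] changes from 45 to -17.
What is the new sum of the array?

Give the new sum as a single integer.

Old value at index 3: 45
New value at index 3: -17
Delta = -17 - 45 = -62
New sum = old_sum + delta = 104 + (-62) = 42

Answer: 42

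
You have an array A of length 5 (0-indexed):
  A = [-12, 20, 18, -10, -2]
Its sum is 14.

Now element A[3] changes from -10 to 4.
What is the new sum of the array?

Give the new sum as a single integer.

Old value at index 3: -10
New value at index 3: 4
Delta = 4 - -10 = 14
New sum = old_sum + delta = 14 + (14) = 28

Answer: 28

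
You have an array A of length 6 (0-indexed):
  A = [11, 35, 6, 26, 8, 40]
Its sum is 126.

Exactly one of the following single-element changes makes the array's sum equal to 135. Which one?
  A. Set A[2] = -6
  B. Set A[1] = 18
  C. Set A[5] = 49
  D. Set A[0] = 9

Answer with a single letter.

Answer: C

Derivation:
Option A: A[2] 6->-6, delta=-12, new_sum=126+(-12)=114
Option B: A[1] 35->18, delta=-17, new_sum=126+(-17)=109
Option C: A[5] 40->49, delta=9, new_sum=126+(9)=135 <-- matches target
Option D: A[0] 11->9, delta=-2, new_sum=126+(-2)=124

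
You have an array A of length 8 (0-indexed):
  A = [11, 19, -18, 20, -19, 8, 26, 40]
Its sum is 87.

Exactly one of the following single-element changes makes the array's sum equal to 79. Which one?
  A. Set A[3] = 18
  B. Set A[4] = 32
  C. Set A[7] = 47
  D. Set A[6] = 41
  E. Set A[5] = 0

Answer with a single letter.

Answer: E

Derivation:
Option A: A[3] 20->18, delta=-2, new_sum=87+(-2)=85
Option B: A[4] -19->32, delta=51, new_sum=87+(51)=138
Option C: A[7] 40->47, delta=7, new_sum=87+(7)=94
Option D: A[6] 26->41, delta=15, new_sum=87+(15)=102
Option E: A[5] 8->0, delta=-8, new_sum=87+(-8)=79 <-- matches target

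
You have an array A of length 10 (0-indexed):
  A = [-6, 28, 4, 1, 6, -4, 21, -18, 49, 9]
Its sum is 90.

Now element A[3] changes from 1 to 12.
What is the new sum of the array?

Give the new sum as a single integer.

Old value at index 3: 1
New value at index 3: 12
Delta = 12 - 1 = 11
New sum = old_sum + delta = 90 + (11) = 101

Answer: 101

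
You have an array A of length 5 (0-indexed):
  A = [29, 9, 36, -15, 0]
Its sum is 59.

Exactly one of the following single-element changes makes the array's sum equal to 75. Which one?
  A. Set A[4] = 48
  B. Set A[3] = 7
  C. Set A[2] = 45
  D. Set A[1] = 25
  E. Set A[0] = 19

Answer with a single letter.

Option A: A[4] 0->48, delta=48, new_sum=59+(48)=107
Option B: A[3] -15->7, delta=22, new_sum=59+(22)=81
Option C: A[2] 36->45, delta=9, new_sum=59+(9)=68
Option D: A[1] 9->25, delta=16, new_sum=59+(16)=75 <-- matches target
Option E: A[0] 29->19, delta=-10, new_sum=59+(-10)=49

Answer: D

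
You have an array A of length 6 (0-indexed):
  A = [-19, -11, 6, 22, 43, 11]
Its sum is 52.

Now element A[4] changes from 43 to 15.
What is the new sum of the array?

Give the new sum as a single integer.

Answer: 24

Derivation:
Old value at index 4: 43
New value at index 4: 15
Delta = 15 - 43 = -28
New sum = old_sum + delta = 52 + (-28) = 24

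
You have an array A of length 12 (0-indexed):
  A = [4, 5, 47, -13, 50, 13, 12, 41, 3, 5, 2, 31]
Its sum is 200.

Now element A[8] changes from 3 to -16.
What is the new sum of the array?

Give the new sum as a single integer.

Old value at index 8: 3
New value at index 8: -16
Delta = -16 - 3 = -19
New sum = old_sum + delta = 200 + (-19) = 181

Answer: 181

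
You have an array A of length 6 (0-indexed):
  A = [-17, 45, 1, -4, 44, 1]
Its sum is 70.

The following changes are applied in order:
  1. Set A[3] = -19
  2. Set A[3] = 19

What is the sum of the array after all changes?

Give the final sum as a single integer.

Answer: 93

Derivation:
Initial sum: 70
Change 1: A[3] -4 -> -19, delta = -15, sum = 55
Change 2: A[3] -19 -> 19, delta = 38, sum = 93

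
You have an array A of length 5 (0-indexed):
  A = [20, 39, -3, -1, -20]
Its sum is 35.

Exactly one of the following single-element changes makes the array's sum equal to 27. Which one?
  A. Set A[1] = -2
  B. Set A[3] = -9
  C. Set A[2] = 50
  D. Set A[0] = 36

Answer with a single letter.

Answer: B

Derivation:
Option A: A[1] 39->-2, delta=-41, new_sum=35+(-41)=-6
Option B: A[3] -1->-9, delta=-8, new_sum=35+(-8)=27 <-- matches target
Option C: A[2] -3->50, delta=53, new_sum=35+(53)=88
Option D: A[0] 20->36, delta=16, new_sum=35+(16)=51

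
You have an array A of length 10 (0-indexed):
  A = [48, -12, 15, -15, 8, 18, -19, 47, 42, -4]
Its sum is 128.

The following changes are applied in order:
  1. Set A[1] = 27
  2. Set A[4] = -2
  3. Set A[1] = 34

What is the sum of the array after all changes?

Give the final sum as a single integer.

Initial sum: 128
Change 1: A[1] -12 -> 27, delta = 39, sum = 167
Change 2: A[4] 8 -> -2, delta = -10, sum = 157
Change 3: A[1] 27 -> 34, delta = 7, sum = 164

Answer: 164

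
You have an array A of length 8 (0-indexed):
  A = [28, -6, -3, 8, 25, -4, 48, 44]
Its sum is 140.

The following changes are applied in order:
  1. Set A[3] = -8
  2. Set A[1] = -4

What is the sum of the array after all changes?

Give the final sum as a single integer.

Answer: 126

Derivation:
Initial sum: 140
Change 1: A[3] 8 -> -8, delta = -16, sum = 124
Change 2: A[1] -6 -> -4, delta = 2, sum = 126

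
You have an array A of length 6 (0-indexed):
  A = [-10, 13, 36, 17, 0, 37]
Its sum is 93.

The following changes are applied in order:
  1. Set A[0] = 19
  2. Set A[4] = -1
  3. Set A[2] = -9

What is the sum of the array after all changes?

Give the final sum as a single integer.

Initial sum: 93
Change 1: A[0] -10 -> 19, delta = 29, sum = 122
Change 2: A[4] 0 -> -1, delta = -1, sum = 121
Change 3: A[2] 36 -> -9, delta = -45, sum = 76

Answer: 76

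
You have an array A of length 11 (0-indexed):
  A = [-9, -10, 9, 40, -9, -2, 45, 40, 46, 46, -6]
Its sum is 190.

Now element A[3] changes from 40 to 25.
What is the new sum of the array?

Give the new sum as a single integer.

Old value at index 3: 40
New value at index 3: 25
Delta = 25 - 40 = -15
New sum = old_sum + delta = 190 + (-15) = 175

Answer: 175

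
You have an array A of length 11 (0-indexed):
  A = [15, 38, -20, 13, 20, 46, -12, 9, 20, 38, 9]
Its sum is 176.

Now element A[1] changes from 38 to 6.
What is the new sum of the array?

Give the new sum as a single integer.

Old value at index 1: 38
New value at index 1: 6
Delta = 6 - 38 = -32
New sum = old_sum + delta = 176 + (-32) = 144

Answer: 144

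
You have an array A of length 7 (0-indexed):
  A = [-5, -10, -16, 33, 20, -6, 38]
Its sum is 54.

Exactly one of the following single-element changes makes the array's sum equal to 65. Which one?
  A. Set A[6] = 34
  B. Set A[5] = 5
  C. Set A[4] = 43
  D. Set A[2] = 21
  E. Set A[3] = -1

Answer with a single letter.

Option A: A[6] 38->34, delta=-4, new_sum=54+(-4)=50
Option B: A[5] -6->5, delta=11, new_sum=54+(11)=65 <-- matches target
Option C: A[4] 20->43, delta=23, new_sum=54+(23)=77
Option D: A[2] -16->21, delta=37, new_sum=54+(37)=91
Option E: A[3] 33->-1, delta=-34, new_sum=54+(-34)=20

Answer: B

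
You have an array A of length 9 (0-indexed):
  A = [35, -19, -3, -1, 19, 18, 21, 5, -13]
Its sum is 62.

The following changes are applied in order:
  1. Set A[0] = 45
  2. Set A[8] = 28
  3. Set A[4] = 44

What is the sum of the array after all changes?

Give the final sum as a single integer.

Initial sum: 62
Change 1: A[0] 35 -> 45, delta = 10, sum = 72
Change 2: A[8] -13 -> 28, delta = 41, sum = 113
Change 3: A[4] 19 -> 44, delta = 25, sum = 138

Answer: 138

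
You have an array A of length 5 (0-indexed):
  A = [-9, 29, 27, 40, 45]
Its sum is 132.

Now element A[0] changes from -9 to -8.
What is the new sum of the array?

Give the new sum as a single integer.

Answer: 133

Derivation:
Old value at index 0: -9
New value at index 0: -8
Delta = -8 - -9 = 1
New sum = old_sum + delta = 132 + (1) = 133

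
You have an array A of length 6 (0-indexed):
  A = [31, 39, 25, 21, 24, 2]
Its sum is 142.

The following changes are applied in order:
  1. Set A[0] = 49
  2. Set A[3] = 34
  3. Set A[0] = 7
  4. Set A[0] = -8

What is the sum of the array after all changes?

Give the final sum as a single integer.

Answer: 116

Derivation:
Initial sum: 142
Change 1: A[0] 31 -> 49, delta = 18, sum = 160
Change 2: A[3] 21 -> 34, delta = 13, sum = 173
Change 3: A[0] 49 -> 7, delta = -42, sum = 131
Change 4: A[0] 7 -> -8, delta = -15, sum = 116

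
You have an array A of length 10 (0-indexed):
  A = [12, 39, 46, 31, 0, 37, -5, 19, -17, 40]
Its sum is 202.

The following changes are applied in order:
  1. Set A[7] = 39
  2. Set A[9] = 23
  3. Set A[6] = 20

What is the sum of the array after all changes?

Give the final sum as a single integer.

Initial sum: 202
Change 1: A[7] 19 -> 39, delta = 20, sum = 222
Change 2: A[9] 40 -> 23, delta = -17, sum = 205
Change 3: A[6] -5 -> 20, delta = 25, sum = 230

Answer: 230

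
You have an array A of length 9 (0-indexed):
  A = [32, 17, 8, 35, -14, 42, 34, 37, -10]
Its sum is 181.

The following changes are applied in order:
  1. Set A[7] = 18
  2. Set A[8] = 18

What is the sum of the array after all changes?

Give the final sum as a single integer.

Answer: 190

Derivation:
Initial sum: 181
Change 1: A[7] 37 -> 18, delta = -19, sum = 162
Change 2: A[8] -10 -> 18, delta = 28, sum = 190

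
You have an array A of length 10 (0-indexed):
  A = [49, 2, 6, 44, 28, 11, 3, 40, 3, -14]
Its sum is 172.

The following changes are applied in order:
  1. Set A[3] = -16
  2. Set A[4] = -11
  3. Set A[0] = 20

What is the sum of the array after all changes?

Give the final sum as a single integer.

Initial sum: 172
Change 1: A[3] 44 -> -16, delta = -60, sum = 112
Change 2: A[4] 28 -> -11, delta = -39, sum = 73
Change 3: A[0] 49 -> 20, delta = -29, sum = 44

Answer: 44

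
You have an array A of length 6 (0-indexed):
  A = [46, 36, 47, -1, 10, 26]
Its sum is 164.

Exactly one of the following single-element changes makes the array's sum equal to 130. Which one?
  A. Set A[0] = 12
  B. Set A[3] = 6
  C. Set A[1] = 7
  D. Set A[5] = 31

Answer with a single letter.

Option A: A[0] 46->12, delta=-34, new_sum=164+(-34)=130 <-- matches target
Option B: A[3] -1->6, delta=7, new_sum=164+(7)=171
Option C: A[1] 36->7, delta=-29, new_sum=164+(-29)=135
Option D: A[5] 26->31, delta=5, new_sum=164+(5)=169

Answer: A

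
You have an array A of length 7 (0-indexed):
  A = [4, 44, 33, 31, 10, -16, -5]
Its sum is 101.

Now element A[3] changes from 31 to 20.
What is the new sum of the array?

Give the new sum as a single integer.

Old value at index 3: 31
New value at index 3: 20
Delta = 20 - 31 = -11
New sum = old_sum + delta = 101 + (-11) = 90

Answer: 90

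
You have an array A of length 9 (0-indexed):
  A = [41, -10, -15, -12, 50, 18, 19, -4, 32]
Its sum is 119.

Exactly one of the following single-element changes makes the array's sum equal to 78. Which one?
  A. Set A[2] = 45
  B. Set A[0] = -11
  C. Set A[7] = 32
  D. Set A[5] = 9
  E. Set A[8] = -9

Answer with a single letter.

Answer: E

Derivation:
Option A: A[2] -15->45, delta=60, new_sum=119+(60)=179
Option B: A[0] 41->-11, delta=-52, new_sum=119+(-52)=67
Option C: A[7] -4->32, delta=36, new_sum=119+(36)=155
Option D: A[5] 18->9, delta=-9, new_sum=119+(-9)=110
Option E: A[8] 32->-9, delta=-41, new_sum=119+(-41)=78 <-- matches target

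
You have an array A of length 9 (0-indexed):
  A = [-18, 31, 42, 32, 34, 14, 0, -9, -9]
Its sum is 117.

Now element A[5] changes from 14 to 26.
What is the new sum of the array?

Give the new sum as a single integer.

Old value at index 5: 14
New value at index 5: 26
Delta = 26 - 14 = 12
New sum = old_sum + delta = 117 + (12) = 129

Answer: 129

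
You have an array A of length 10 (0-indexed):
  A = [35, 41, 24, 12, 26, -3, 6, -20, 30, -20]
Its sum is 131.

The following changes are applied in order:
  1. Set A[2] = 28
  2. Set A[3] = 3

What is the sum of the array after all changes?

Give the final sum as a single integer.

Answer: 126

Derivation:
Initial sum: 131
Change 1: A[2] 24 -> 28, delta = 4, sum = 135
Change 2: A[3] 12 -> 3, delta = -9, sum = 126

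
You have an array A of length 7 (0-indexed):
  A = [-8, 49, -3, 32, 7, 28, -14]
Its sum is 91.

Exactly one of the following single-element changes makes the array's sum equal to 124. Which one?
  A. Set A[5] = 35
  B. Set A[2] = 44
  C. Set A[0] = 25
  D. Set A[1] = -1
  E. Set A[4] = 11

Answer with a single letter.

Option A: A[5] 28->35, delta=7, new_sum=91+(7)=98
Option B: A[2] -3->44, delta=47, new_sum=91+(47)=138
Option C: A[0] -8->25, delta=33, new_sum=91+(33)=124 <-- matches target
Option D: A[1] 49->-1, delta=-50, new_sum=91+(-50)=41
Option E: A[4] 7->11, delta=4, new_sum=91+(4)=95

Answer: C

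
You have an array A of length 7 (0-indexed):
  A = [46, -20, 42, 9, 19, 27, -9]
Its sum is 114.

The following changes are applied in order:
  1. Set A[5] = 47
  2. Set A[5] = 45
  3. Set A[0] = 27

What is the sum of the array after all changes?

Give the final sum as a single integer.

Answer: 113

Derivation:
Initial sum: 114
Change 1: A[5] 27 -> 47, delta = 20, sum = 134
Change 2: A[5] 47 -> 45, delta = -2, sum = 132
Change 3: A[0] 46 -> 27, delta = -19, sum = 113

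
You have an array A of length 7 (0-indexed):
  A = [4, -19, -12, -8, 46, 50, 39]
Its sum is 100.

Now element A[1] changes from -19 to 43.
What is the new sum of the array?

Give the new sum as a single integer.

Old value at index 1: -19
New value at index 1: 43
Delta = 43 - -19 = 62
New sum = old_sum + delta = 100 + (62) = 162

Answer: 162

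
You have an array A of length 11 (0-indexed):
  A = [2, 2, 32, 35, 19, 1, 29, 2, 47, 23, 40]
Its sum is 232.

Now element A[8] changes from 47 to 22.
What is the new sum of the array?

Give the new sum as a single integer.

Answer: 207

Derivation:
Old value at index 8: 47
New value at index 8: 22
Delta = 22 - 47 = -25
New sum = old_sum + delta = 232 + (-25) = 207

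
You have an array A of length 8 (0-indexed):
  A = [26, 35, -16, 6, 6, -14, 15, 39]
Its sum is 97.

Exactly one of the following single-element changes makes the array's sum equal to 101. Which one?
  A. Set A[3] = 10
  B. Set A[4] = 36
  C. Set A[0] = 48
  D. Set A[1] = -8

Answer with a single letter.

Option A: A[3] 6->10, delta=4, new_sum=97+(4)=101 <-- matches target
Option B: A[4] 6->36, delta=30, new_sum=97+(30)=127
Option C: A[0] 26->48, delta=22, new_sum=97+(22)=119
Option D: A[1] 35->-8, delta=-43, new_sum=97+(-43)=54

Answer: A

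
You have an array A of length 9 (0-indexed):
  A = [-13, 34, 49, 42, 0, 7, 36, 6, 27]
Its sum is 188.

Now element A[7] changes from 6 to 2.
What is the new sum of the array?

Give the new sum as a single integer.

Answer: 184

Derivation:
Old value at index 7: 6
New value at index 7: 2
Delta = 2 - 6 = -4
New sum = old_sum + delta = 188 + (-4) = 184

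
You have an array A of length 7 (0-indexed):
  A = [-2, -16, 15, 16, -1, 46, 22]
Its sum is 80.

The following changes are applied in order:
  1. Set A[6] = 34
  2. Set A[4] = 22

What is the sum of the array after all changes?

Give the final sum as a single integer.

Initial sum: 80
Change 1: A[6] 22 -> 34, delta = 12, sum = 92
Change 2: A[4] -1 -> 22, delta = 23, sum = 115

Answer: 115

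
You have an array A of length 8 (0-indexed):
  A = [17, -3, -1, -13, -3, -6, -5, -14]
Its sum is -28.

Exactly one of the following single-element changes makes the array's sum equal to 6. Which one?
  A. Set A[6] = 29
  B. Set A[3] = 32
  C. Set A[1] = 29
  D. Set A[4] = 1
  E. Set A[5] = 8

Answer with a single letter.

Option A: A[6] -5->29, delta=34, new_sum=-28+(34)=6 <-- matches target
Option B: A[3] -13->32, delta=45, new_sum=-28+(45)=17
Option C: A[1] -3->29, delta=32, new_sum=-28+(32)=4
Option D: A[4] -3->1, delta=4, new_sum=-28+(4)=-24
Option E: A[5] -6->8, delta=14, new_sum=-28+(14)=-14

Answer: A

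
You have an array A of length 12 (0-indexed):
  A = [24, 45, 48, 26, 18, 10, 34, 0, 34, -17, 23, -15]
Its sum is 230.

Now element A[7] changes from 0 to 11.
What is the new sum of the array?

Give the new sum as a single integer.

Answer: 241

Derivation:
Old value at index 7: 0
New value at index 7: 11
Delta = 11 - 0 = 11
New sum = old_sum + delta = 230 + (11) = 241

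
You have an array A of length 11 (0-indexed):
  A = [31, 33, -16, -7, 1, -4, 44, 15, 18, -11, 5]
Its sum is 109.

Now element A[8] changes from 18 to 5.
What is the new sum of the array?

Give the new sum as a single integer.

Answer: 96

Derivation:
Old value at index 8: 18
New value at index 8: 5
Delta = 5 - 18 = -13
New sum = old_sum + delta = 109 + (-13) = 96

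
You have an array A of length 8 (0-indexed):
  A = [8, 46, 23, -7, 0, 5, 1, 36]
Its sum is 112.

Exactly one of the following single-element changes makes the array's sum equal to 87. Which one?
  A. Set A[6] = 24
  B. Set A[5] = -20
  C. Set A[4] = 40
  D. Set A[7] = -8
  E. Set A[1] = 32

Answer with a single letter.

Answer: B

Derivation:
Option A: A[6] 1->24, delta=23, new_sum=112+(23)=135
Option B: A[5] 5->-20, delta=-25, new_sum=112+(-25)=87 <-- matches target
Option C: A[4] 0->40, delta=40, new_sum=112+(40)=152
Option D: A[7] 36->-8, delta=-44, new_sum=112+(-44)=68
Option E: A[1] 46->32, delta=-14, new_sum=112+(-14)=98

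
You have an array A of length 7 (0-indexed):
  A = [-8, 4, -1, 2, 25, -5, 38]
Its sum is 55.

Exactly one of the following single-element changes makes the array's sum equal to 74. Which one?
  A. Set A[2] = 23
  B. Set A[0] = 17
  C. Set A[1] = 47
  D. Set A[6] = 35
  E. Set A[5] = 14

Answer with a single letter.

Option A: A[2] -1->23, delta=24, new_sum=55+(24)=79
Option B: A[0] -8->17, delta=25, new_sum=55+(25)=80
Option C: A[1] 4->47, delta=43, new_sum=55+(43)=98
Option D: A[6] 38->35, delta=-3, new_sum=55+(-3)=52
Option E: A[5] -5->14, delta=19, new_sum=55+(19)=74 <-- matches target

Answer: E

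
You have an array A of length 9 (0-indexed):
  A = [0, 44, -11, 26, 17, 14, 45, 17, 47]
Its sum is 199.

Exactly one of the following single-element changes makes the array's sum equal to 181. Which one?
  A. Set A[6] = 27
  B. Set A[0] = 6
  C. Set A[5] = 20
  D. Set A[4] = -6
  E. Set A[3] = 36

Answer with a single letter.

Option A: A[6] 45->27, delta=-18, new_sum=199+(-18)=181 <-- matches target
Option B: A[0] 0->6, delta=6, new_sum=199+(6)=205
Option C: A[5] 14->20, delta=6, new_sum=199+(6)=205
Option D: A[4] 17->-6, delta=-23, new_sum=199+(-23)=176
Option E: A[3] 26->36, delta=10, new_sum=199+(10)=209

Answer: A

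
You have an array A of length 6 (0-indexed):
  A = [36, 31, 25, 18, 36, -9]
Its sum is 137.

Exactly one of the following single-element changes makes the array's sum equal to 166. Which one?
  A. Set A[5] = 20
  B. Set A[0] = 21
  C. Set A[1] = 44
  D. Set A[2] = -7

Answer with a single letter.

Option A: A[5] -9->20, delta=29, new_sum=137+(29)=166 <-- matches target
Option B: A[0] 36->21, delta=-15, new_sum=137+(-15)=122
Option C: A[1] 31->44, delta=13, new_sum=137+(13)=150
Option D: A[2] 25->-7, delta=-32, new_sum=137+(-32)=105

Answer: A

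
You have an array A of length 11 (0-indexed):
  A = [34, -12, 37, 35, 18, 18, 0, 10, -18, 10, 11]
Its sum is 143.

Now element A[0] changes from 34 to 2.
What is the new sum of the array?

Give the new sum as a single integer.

Answer: 111

Derivation:
Old value at index 0: 34
New value at index 0: 2
Delta = 2 - 34 = -32
New sum = old_sum + delta = 143 + (-32) = 111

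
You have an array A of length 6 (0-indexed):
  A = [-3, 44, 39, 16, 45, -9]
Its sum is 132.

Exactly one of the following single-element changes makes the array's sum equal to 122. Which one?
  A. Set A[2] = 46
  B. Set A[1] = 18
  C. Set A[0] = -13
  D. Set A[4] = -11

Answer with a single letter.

Answer: C

Derivation:
Option A: A[2] 39->46, delta=7, new_sum=132+(7)=139
Option B: A[1] 44->18, delta=-26, new_sum=132+(-26)=106
Option C: A[0] -3->-13, delta=-10, new_sum=132+(-10)=122 <-- matches target
Option D: A[4] 45->-11, delta=-56, new_sum=132+(-56)=76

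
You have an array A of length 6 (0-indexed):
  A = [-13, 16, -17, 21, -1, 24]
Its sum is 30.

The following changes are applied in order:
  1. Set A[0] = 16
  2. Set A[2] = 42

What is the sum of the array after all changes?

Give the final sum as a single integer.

Answer: 118

Derivation:
Initial sum: 30
Change 1: A[0] -13 -> 16, delta = 29, sum = 59
Change 2: A[2] -17 -> 42, delta = 59, sum = 118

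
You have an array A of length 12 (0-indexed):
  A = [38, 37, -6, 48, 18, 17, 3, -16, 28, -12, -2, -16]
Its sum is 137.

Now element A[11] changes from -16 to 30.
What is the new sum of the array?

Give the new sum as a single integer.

Old value at index 11: -16
New value at index 11: 30
Delta = 30 - -16 = 46
New sum = old_sum + delta = 137 + (46) = 183

Answer: 183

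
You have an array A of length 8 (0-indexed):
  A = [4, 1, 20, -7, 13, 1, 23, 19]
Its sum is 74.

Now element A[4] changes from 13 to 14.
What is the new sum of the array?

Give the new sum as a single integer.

Answer: 75

Derivation:
Old value at index 4: 13
New value at index 4: 14
Delta = 14 - 13 = 1
New sum = old_sum + delta = 74 + (1) = 75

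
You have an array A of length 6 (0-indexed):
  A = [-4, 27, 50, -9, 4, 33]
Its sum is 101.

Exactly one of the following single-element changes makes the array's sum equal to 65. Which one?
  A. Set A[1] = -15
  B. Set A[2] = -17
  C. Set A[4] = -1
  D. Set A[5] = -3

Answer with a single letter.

Option A: A[1] 27->-15, delta=-42, new_sum=101+(-42)=59
Option B: A[2] 50->-17, delta=-67, new_sum=101+(-67)=34
Option C: A[4] 4->-1, delta=-5, new_sum=101+(-5)=96
Option D: A[5] 33->-3, delta=-36, new_sum=101+(-36)=65 <-- matches target

Answer: D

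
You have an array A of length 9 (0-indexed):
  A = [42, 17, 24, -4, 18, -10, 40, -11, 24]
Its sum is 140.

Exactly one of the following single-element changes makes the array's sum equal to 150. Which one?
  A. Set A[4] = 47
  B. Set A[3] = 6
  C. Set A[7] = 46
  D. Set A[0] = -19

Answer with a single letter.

Answer: B

Derivation:
Option A: A[4] 18->47, delta=29, new_sum=140+(29)=169
Option B: A[3] -4->6, delta=10, new_sum=140+(10)=150 <-- matches target
Option C: A[7] -11->46, delta=57, new_sum=140+(57)=197
Option D: A[0] 42->-19, delta=-61, new_sum=140+(-61)=79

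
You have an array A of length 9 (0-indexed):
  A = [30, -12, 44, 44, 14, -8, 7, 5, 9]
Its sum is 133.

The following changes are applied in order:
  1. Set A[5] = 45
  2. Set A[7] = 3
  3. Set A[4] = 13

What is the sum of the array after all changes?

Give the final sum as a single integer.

Initial sum: 133
Change 1: A[5] -8 -> 45, delta = 53, sum = 186
Change 2: A[7] 5 -> 3, delta = -2, sum = 184
Change 3: A[4] 14 -> 13, delta = -1, sum = 183

Answer: 183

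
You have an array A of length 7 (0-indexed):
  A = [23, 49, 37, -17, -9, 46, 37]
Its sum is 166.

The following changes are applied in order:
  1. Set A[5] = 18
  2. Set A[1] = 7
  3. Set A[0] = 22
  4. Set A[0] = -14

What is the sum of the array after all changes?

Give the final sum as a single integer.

Initial sum: 166
Change 1: A[5] 46 -> 18, delta = -28, sum = 138
Change 2: A[1] 49 -> 7, delta = -42, sum = 96
Change 3: A[0] 23 -> 22, delta = -1, sum = 95
Change 4: A[0] 22 -> -14, delta = -36, sum = 59

Answer: 59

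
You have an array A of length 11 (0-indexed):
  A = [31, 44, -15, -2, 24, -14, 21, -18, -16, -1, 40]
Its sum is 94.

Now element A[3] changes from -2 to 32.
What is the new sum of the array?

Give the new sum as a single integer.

Answer: 128

Derivation:
Old value at index 3: -2
New value at index 3: 32
Delta = 32 - -2 = 34
New sum = old_sum + delta = 94 + (34) = 128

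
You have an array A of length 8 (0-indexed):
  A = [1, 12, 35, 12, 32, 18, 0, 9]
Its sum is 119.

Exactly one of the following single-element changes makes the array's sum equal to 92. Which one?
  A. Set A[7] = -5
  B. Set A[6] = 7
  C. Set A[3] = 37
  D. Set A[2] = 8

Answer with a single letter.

Option A: A[7] 9->-5, delta=-14, new_sum=119+(-14)=105
Option B: A[6] 0->7, delta=7, new_sum=119+(7)=126
Option C: A[3] 12->37, delta=25, new_sum=119+(25)=144
Option D: A[2] 35->8, delta=-27, new_sum=119+(-27)=92 <-- matches target

Answer: D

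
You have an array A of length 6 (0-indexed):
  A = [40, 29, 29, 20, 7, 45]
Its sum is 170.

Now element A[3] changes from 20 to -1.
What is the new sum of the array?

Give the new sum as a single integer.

Old value at index 3: 20
New value at index 3: -1
Delta = -1 - 20 = -21
New sum = old_sum + delta = 170 + (-21) = 149

Answer: 149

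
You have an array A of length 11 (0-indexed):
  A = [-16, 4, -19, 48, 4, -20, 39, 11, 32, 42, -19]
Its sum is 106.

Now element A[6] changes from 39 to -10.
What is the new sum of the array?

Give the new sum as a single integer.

Old value at index 6: 39
New value at index 6: -10
Delta = -10 - 39 = -49
New sum = old_sum + delta = 106 + (-49) = 57

Answer: 57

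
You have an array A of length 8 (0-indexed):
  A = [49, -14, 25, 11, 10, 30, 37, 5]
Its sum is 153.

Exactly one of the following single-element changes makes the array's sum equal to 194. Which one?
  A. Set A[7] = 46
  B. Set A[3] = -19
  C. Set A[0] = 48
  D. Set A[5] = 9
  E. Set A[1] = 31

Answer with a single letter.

Option A: A[7] 5->46, delta=41, new_sum=153+(41)=194 <-- matches target
Option B: A[3] 11->-19, delta=-30, new_sum=153+(-30)=123
Option C: A[0] 49->48, delta=-1, new_sum=153+(-1)=152
Option D: A[5] 30->9, delta=-21, new_sum=153+(-21)=132
Option E: A[1] -14->31, delta=45, new_sum=153+(45)=198

Answer: A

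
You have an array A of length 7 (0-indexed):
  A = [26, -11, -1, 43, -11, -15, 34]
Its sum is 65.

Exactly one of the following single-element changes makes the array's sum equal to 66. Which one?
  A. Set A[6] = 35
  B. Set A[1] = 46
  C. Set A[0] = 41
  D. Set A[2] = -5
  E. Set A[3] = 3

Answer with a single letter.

Answer: A

Derivation:
Option A: A[6] 34->35, delta=1, new_sum=65+(1)=66 <-- matches target
Option B: A[1] -11->46, delta=57, new_sum=65+(57)=122
Option C: A[0] 26->41, delta=15, new_sum=65+(15)=80
Option D: A[2] -1->-5, delta=-4, new_sum=65+(-4)=61
Option E: A[3] 43->3, delta=-40, new_sum=65+(-40)=25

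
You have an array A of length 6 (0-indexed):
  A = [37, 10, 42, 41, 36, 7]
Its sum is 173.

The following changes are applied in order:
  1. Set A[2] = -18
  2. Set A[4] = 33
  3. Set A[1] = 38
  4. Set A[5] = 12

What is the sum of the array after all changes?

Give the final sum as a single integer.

Answer: 143

Derivation:
Initial sum: 173
Change 1: A[2] 42 -> -18, delta = -60, sum = 113
Change 2: A[4] 36 -> 33, delta = -3, sum = 110
Change 3: A[1] 10 -> 38, delta = 28, sum = 138
Change 4: A[5] 7 -> 12, delta = 5, sum = 143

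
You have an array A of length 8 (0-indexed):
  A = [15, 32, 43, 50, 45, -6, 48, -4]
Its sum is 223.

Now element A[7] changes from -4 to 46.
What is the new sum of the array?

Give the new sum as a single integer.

Answer: 273

Derivation:
Old value at index 7: -4
New value at index 7: 46
Delta = 46 - -4 = 50
New sum = old_sum + delta = 223 + (50) = 273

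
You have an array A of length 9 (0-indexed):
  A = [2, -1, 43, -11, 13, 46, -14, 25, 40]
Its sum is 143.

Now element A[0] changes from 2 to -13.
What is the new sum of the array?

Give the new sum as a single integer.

Old value at index 0: 2
New value at index 0: -13
Delta = -13 - 2 = -15
New sum = old_sum + delta = 143 + (-15) = 128

Answer: 128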